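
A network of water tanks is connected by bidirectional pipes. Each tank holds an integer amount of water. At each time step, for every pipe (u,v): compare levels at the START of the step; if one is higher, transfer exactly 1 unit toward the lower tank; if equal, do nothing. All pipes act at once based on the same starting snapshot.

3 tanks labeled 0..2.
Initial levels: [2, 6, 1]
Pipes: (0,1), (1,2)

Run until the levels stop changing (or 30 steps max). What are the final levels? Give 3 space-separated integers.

Answer: 4 2 3

Derivation:
Step 1: flows [1->0,1->2] -> levels [3 4 2]
Step 2: flows [1->0,1->2] -> levels [4 2 3]
Step 3: flows [0->1,2->1] -> levels [3 4 2]
  -> period-2 cycle: step 3 state = step 1 state; never stabilizes
  -> state at step 30: (30-1) mod 2 = 1, same as step 2 -> [4 2 3]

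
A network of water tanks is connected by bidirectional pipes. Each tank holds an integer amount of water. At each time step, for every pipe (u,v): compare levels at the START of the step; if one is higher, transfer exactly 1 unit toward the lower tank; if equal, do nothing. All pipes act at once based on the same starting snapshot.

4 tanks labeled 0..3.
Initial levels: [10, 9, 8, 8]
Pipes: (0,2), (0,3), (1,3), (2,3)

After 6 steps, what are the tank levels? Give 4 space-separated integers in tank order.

Step 1: flows [0->2,0->3,1->3,2=3] -> levels [8 8 9 10]
Step 2: flows [2->0,3->0,3->1,3->2] -> levels [10 9 9 7]
Step 3: flows [0->2,0->3,1->3,2->3] -> levels [8 8 9 10]
  -> period-2 cycle: step 3 state = step 1 state
  -> state at step 6: (6-1) mod 2 = 1, same as step 2 -> [10 9 9 7]

Answer: 10 9 9 7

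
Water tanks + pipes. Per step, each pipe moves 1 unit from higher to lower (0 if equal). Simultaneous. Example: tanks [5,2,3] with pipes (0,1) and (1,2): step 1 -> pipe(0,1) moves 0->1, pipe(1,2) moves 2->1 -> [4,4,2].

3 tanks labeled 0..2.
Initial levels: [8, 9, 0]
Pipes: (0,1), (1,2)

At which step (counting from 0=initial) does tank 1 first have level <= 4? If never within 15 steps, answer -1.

Step 1: flows [1->0,1->2] -> levels [9 7 1]
Step 2: flows [0->1,1->2] -> levels [8 7 2]
Step 3: flows [0->1,1->2] -> levels [7 7 3]
Step 4: flows [0=1,1->2] -> levels [7 6 4]
Step 5: flows [0->1,1->2] -> levels [6 6 5]
Step 6: flows [0=1,1->2] -> levels [6 5 6]
Step 7: flows [0->1,2->1] -> levels [5 7 5]
Step 8: flows [1->0,1->2] -> levels [6 5 6]
  -> period-2 cycle (repeats step 6); tank 1 never drops to <=4
Tank 1 never reaches <=4 within 15 steps

Answer: -1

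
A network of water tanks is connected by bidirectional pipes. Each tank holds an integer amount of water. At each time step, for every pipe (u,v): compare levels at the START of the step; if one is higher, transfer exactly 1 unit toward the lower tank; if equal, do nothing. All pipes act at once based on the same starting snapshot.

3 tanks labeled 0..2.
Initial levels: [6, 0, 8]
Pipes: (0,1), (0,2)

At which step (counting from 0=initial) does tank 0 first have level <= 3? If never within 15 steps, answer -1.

Step 1: flows [0->1,2->0] -> levels [6 1 7]
Step 2: flows [0->1,2->0] -> levels [6 2 6]
Step 3: flows [0->1,0=2] -> levels [5 3 6]
Step 4: flows [0->1,2->0] -> levels [5 4 5]
Step 5: flows [0->1,0=2] -> levels [4 5 5]
Step 6: flows [1->0,2->0] -> levels [6 4 4]
Step 7: flows [0->1,0->2] -> levels [4 5 5]
  -> period-2 cycle (repeats step 5); tank 0 never drops to <=3
Tank 0 never reaches <=3 within 15 steps

Answer: -1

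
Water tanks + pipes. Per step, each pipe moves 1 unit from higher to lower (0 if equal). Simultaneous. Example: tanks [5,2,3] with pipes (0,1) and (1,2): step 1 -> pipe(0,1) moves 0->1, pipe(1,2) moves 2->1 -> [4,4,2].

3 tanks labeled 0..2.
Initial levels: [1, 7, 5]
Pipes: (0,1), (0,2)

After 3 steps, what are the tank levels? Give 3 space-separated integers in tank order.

Step 1: flows [1->0,2->0] -> levels [3 6 4]
Step 2: flows [1->0,2->0] -> levels [5 5 3]
Step 3: flows [0=1,0->2] -> levels [4 5 4]

Answer: 4 5 4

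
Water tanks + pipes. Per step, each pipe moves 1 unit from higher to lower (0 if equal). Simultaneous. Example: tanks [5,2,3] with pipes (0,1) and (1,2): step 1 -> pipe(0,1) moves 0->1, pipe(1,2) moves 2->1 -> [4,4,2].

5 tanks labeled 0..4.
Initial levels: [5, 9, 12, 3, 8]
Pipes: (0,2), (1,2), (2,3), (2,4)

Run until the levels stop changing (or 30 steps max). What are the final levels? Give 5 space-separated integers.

Step 1: flows [2->0,2->1,2->3,2->4] -> levels [6 10 8 4 9]
Step 2: flows [2->0,1->2,2->3,4->2] -> levels [7 9 8 5 8]
Step 3: flows [2->0,1->2,2->3,2=4] -> levels [8 8 7 6 8]
Step 4: flows [0->2,1->2,2->3,4->2] -> levels [7 7 9 7 7]
Step 5: flows [2->0,2->1,2->3,2->4] -> levels [8 8 5 8 8]
Step 6: flows [0->2,1->2,3->2,4->2] -> levels [7 7 9 7 7]
  -> period-2 cycle: step 6 state = step 4 state; never stabilizes
  -> state at step 30: (30-4) mod 2 = 0, same as step 4 -> [7 7 9 7 7]

Answer: 7 7 9 7 7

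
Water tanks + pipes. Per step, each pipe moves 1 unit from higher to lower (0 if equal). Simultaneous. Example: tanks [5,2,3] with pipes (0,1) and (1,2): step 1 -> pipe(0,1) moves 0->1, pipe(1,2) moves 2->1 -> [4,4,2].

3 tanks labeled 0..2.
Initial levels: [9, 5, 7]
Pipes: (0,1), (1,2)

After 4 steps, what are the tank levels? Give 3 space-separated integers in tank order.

Step 1: flows [0->1,2->1] -> levels [8 7 6]
Step 2: flows [0->1,1->2] -> levels [7 7 7]
Step 3: flows [0=1,1=2] -> levels [7 7 7]
  -> stable; steps 4..4 unchanged -> [7 7 7]

Answer: 7 7 7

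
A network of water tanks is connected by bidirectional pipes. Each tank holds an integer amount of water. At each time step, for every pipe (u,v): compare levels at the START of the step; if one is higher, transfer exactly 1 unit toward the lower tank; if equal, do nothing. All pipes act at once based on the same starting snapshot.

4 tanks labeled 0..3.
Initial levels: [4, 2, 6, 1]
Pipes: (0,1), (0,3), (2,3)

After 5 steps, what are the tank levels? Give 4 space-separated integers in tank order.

Step 1: flows [0->1,0->3,2->3] -> levels [2 3 5 3]
Step 2: flows [1->0,3->0,2->3] -> levels [4 2 4 3]
Step 3: flows [0->1,0->3,2->3] -> levels [2 3 3 5]
Step 4: flows [1->0,3->0,3->2] -> levels [4 2 4 3]
  -> period-2 cycle: step 4 state = step 2 state
  -> state at step 5: (5-2) mod 2 = 1, same as step 3 -> [2 3 3 5]

Answer: 2 3 3 5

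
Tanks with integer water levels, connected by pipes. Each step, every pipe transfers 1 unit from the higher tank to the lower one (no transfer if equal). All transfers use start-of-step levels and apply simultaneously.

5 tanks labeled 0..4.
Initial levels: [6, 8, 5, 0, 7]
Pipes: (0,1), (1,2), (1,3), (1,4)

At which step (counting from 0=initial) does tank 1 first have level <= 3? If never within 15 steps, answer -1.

Answer: 5

Derivation:
Step 1: flows [1->0,1->2,1->3,1->4] -> levels [7 4 6 1 8]
Step 2: flows [0->1,2->1,1->3,4->1] -> levels [6 6 5 2 7]
Step 3: flows [0=1,1->2,1->3,4->1] -> levels [6 5 6 3 6]
Step 4: flows [0->1,2->1,1->3,4->1] -> levels [5 7 5 4 5]
Step 5: flows [1->0,1->2,1->3,1->4] -> levels [6 3 6 5 6]
Tank 1 first reaches <=3 at step 5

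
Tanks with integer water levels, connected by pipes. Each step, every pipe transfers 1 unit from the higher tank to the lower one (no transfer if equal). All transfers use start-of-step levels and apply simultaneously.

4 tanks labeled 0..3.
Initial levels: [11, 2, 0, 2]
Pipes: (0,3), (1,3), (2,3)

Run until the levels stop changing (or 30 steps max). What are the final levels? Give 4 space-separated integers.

Answer: 3 3 3 6

Derivation:
Step 1: flows [0->3,1=3,3->2] -> levels [10 2 1 2]
Step 2: flows [0->3,1=3,3->2] -> levels [9 2 2 2]
Step 3: flows [0->3,1=3,2=3] -> levels [8 2 2 3]
Step 4: flows [0->3,3->1,3->2] -> levels [7 3 3 2]
Step 5: flows [0->3,1->3,2->3] -> levels [6 2 2 5]
Step 6: flows [0->3,3->1,3->2] -> levels [5 3 3 4]
Step 7: flows [0->3,3->1,3->2] -> levels [4 4 4 3]
Step 8: flows [0->3,1->3,2->3] -> levels [3 3 3 6]
Step 9: flows [3->0,3->1,3->2] -> levels [4 4 4 3]
  -> period-2 cycle: step 9 state = step 7 state; never stabilizes
  -> state at step 30: (30-7) mod 2 = 1, same as step 8 -> [3 3 3 6]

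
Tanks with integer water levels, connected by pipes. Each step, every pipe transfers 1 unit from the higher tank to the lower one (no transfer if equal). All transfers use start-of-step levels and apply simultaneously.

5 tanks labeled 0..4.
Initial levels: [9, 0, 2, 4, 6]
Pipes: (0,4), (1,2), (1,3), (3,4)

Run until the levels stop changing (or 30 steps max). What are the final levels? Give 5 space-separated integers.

Step 1: flows [0->4,2->1,3->1,4->3] -> levels [8 2 1 4 6]
Step 2: flows [0->4,1->2,3->1,4->3] -> levels [7 2 2 4 6]
Step 3: flows [0->4,1=2,3->1,4->3] -> levels [6 3 2 4 6]
Step 4: flows [0=4,1->2,3->1,4->3] -> levels [6 3 3 4 5]
Step 5: flows [0->4,1=2,3->1,4->3] -> levels [5 4 3 4 5]
Step 6: flows [0=4,1->2,1=3,4->3] -> levels [5 3 4 5 4]
Step 7: flows [0->4,2->1,3->1,3->4] -> levels [4 5 3 3 6]
Step 8: flows [4->0,1->2,1->3,4->3] -> levels [5 3 4 5 4]
  -> period-2 cycle: step 8 state = step 6 state; never stabilizes
  -> state at step 30: (30-6) mod 2 = 0, same as step 6 -> [5 3 4 5 4]

Answer: 5 3 4 5 4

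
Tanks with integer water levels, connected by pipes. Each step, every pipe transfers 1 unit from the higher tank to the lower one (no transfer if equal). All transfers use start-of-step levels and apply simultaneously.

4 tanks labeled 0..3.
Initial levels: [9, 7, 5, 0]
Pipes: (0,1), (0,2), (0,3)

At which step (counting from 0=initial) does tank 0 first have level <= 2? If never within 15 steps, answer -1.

Answer: -1

Derivation:
Step 1: flows [0->1,0->2,0->3] -> levels [6 8 6 1]
Step 2: flows [1->0,0=2,0->3] -> levels [6 7 6 2]
Step 3: flows [1->0,0=2,0->3] -> levels [6 6 6 3]
Step 4: flows [0=1,0=2,0->3] -> levels [5 6 6 4]
Step 5: flows [1->0,2->0,0->3] -> levels [6 5 5 5]
Step 6: flows [0->1,0->2,0->3] -> levels [3 6 6 6]
Step 7: flows [1->0,2->0,3->0] -> levels [6 5 5 5]
  -> period-2 cycle (repeats step 5); tank 0 never drops to <=2
Tank 0 never reaches <=2 within 15 steps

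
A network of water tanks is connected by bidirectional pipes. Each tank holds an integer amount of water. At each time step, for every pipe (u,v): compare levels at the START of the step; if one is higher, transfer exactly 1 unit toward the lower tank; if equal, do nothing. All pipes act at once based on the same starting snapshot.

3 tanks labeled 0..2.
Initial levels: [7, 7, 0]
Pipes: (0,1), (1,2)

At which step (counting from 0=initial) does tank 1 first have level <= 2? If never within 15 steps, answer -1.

Answer: -1

Derivation:
Step 1: flows [0=1,1->2] -> levels [7 6 1]
Step 2: flows [0->1,1->2] -> levels [6 6 2]
Step 3: flows [0=1,1->2] -> levels [6 5 3]
Step 4: flows [0->1,1->2] -> levels [5 5 4]
Step 5: flows [0=1,1->2] -> levels [5 4 5]
Step 6: flows [0->1,2->1] -> levels [4 6 4]
Step 7: flows [1->0,1->2] -> levels [5 4 5]
  -> period-2 cycle (repeats step 5); tank 1 never drops to <=2
Tank 1 never reaches <=2 within 15 steps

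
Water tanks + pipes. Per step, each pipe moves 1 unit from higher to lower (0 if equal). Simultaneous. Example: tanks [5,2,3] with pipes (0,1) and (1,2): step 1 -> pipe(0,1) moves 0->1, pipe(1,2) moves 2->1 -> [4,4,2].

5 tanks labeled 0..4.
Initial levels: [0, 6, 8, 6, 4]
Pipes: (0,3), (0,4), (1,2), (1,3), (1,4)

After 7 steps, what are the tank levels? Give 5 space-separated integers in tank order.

Step 1: flows [3->0,4->0,2->1,1=3,1->4] -> levels [2 6 7 5 4]
Step 2: flows [3->0,4->0,2->1,1->3,1->4] -> levels [4 5 6 5 4]
Step 3: flows [3->0,0=4,2->1,1=3,1->4] -> levels [5 5 5 4 5]
Step 4: flows [0->3,0=4,1=2,1->3,1=4] -> levels [4 4 5 6 5]
Step 5: flows [3->0,4->0,2->1,3->1,4->1] -> levels [6 7 4 4 3]
Step 6: flows [0->3,0->4,1->2,1->3,1->4] -> levels [4 4 5 6 5]
  -> period-2 cycle: step 6 state = step 4 state
  -> state at step 7: (7-4) mod 2 = 1, same as step 5 -> [6 7 4 4 3]

Answer: 6 7 4 4 3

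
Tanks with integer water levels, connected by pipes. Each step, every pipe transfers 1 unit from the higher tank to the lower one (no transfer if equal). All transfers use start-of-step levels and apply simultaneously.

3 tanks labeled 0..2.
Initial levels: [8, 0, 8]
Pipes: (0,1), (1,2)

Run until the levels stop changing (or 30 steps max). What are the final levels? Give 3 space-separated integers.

Answer: 6 4 6

Derivation:
Step 1: flows [0->1,2->1] -> levels [7 2 7]
Step 2: flows [0->1,2->1] -> levels [6 4 6]
Step 3: flows [0->1,2->1] -> levels [5 6 5]
Step 4: flows [1->0,1->2] -> levels [6 4 6]
  -> period-2 cycle: step 4 state = step 2 state; never stabilizes
  -> state at step 30: (30-2) mod 2 = 0, same as step 2 -> [6 4 6]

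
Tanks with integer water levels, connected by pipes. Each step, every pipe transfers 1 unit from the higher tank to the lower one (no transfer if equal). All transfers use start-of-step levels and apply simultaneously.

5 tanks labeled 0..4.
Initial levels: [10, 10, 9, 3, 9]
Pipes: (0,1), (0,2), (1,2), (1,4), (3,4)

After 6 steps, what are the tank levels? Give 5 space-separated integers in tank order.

Step 1: flows [0=1,0->2,1->2,1->4,4->3] -> levels [9 8 11 4 9]
Step 2: flows [0->1,2->0,2->1,4->1,4->3] -> levels [9 11 9 5 7]
Step 3: flows [1->0,0=2,1->2,1->4,4->3] -> levels [10 8 10 6 7]
Step 4: flows [0->1,0=2,2->1,1->4,4->3] -> levels [9 9 9 7 7]
Step 5: flows [0=1,0=2,1=2,1->4,3=4] -> levels [9 8 9 7 8]
Step 6: flows [0->1,0=2,2->1,1=4,4->3] -> levels [8 10 8 8 7]

Answer: 8 10 8 8 7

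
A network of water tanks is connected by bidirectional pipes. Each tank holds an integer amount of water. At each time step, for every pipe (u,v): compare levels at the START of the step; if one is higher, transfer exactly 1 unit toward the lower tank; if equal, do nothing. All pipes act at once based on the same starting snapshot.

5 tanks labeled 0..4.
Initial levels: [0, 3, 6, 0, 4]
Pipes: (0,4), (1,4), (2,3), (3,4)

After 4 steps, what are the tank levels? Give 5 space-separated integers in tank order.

Step 1: flows [4->0,4->1,2->3,4->3] -> levels [1 4 5 2 1]
Step 2: flows [0=4,1->4,2->3,3->4] -> levels [1 3 4 2 3]
Step 3: flows [4->0,1=4,2->3,4->3] -> levels [2 3 3 4 1]
Step 4: flows [0->4,1->4,3->2,3->4] -> levels [1 2 4 2 4]

Answer: 1 2 4 2 4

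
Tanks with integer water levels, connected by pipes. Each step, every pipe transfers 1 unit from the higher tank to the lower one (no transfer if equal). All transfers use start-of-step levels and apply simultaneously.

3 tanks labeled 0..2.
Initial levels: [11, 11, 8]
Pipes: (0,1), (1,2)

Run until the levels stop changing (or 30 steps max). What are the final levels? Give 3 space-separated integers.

Answer: 10 10 10

Derivation:
Step 1: flows [0=1,1->2] -> levels [11 10 9]
Step 2: flows [0->1,1->2] -> levels [10 10 10]
Step 3: flows [0=1,1=2] -> levels [10 10 10]
  -> stable (no change)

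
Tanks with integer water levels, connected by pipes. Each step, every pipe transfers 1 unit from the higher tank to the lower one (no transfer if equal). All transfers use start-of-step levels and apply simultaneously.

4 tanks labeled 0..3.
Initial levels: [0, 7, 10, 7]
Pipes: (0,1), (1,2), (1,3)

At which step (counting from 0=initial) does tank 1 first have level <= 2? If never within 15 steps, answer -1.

Step 1: flows [1->0,2->1,1=3] -> levels [1 7 9 7]
Step 2: flows [1->0,2->1,1=3] -> levels [2 7 8 7]
Step 3: flows [1->0,2->1,1=3] -> levels [3 7 7 7]
Step 4: flows [1->0,1=2,1=3] -> levels [4 6 7 7]
Step 5: flows [1->0,2->1,3->1] -> levels [5 7 6 6]
Step 6: flows [1->0,1->2,1->3] -> levels [6 4 7 7]
Step 7: flows [0->1,2->1,3->1] -> levels [5 7 6 6]
  -> period-2 cycle (repeats step 5); tank 1 never drops to <=2
Tank 1 never reaches <=2 within 15 steps

Answer: -1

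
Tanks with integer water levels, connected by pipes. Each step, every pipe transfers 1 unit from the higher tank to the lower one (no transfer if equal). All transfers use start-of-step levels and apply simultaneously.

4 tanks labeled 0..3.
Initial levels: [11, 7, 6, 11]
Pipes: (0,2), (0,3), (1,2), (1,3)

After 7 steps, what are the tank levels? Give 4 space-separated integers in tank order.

Answer: 8 8 10 9

Derivation:
Step 1: flows [0->2,0=3,1->2,3->1] -> levels [10 7 8 10]
Step 2: flows [0->2,0=3,2->1,3->1] -> levels [9 9 8 9]
Step 3: flows [0->2,0=3,1->2,1=3] -> levels [8 8 10 9]
Step 4: flows [2->0,3->0,2->1,3->1] -> levels [10 10 8 7]
Step 5: flows [0->2,0->3,1->2,1->3] -> levels [8 8 10 9]
  -> period-2 cycle: step 5 state = step 3 state
  -> state at step 7: (7-3) mod 2 = 0, same as step 3 -> [8 8 10 9]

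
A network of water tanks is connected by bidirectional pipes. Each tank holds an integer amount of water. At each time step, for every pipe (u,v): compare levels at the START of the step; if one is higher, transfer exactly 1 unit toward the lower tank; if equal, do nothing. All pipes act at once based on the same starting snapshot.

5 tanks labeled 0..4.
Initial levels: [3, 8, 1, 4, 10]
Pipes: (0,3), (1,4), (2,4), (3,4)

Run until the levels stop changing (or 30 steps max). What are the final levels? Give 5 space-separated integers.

Answer: 5 6 6 6 3

Derivation:
Step 1: flows [3->0,4->1,4->2,4->3] -> levels [4 9 2 4 7]
Step 2: flows [0=3,1->4,4->2,4->3] -> levels [4 8 3 5 6]
Step 3: flows [3->0,1->4,4->2,4->3] -> levels [5 7 4 5 5]
Step 4: flows [0=3,1->4,4->2,3=4] -> levels [5 6 5 5 5]
Step 5: flows [0=3,1->4,2=4,3=4] -> levels [5 5 5 5 6]
Step 6: flows [0=3,4->1,4->2,4->3] -> levels [5 6 6 6 3]
Step 7: flows [3->0,1->4,2->4,3->4] -> levels [6 5 5 4 6]
Step 8: flows [0->3,4->1,4->2,4->3] -> levels [5 6 6 6 3]
  -> period-2 cycle: step 8 state = step 6 state; never stabilizes
  -> state at step 30: (30-6) mod 2 = 0, same as step 6 -> [5 6 6 6 3]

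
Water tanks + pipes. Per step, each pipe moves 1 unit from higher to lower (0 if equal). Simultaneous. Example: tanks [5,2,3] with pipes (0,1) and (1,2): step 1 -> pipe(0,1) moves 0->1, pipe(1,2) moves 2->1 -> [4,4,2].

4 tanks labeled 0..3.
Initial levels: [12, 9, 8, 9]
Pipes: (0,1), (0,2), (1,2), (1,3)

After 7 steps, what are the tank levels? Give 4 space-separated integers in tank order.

Answer: 10 8 10 10

Derivation:
Step 1: flows [0->1,0->2,1->2,1=3] -> levels [10 9 10 9]
Step 2: flows [0->1,0=2,2->1,1=3] -> levels [9 11 9 9]
Step 3: flows [1->0,0=2,1->2,1->3] -> levels [10 8 10 10]
Step 4: flows [0->1,0=2,2->1,3->1] -> levels [9 11 9 9]
  -> period-2 cycle: step 4 state = step 2 state
  -> state at step 7: (7-2) mod 2 = 1, same as step 3 -> [10 8 10 10]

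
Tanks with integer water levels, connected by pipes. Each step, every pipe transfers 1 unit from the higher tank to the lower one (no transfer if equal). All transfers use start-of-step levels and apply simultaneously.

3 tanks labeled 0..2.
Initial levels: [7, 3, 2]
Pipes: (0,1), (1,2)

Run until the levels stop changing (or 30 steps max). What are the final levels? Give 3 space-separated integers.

Step 1: flows [0->1,1->2] -> levels [6 3 3]
Step 2: flows [0->1,1=2] -> levels [5 4 3]
Step 3: flows [0->1,1->2] -> levels [4 4 4]
Step 4: flows [0=1,1=2] -> levels [4 4 4]
  -> stable (no change)

Answer: 4 4 4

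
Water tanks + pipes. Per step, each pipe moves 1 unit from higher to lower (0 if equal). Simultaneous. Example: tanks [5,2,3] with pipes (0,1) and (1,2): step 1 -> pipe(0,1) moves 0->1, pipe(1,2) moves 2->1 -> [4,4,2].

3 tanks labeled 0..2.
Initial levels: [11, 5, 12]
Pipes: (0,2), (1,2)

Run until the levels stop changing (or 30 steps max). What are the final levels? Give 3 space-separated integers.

Answer: 10 10 8

Derivation:
Step 1: flows [2->0,2->1] -> levels [12 6 10]
Step 2: flows [0->2,2->1] -> levels [11 7 10]
Step 3: flows [0->2,2->1] -> levels [10 8 10]
Step 4: flows [0=2,2->1] -> levels [10 9 9]
Step 5: flows [0->2,1=2] -> levels [9 9 10]
Step 6: flows [2->0,2->1] -> levels [10 10 8]
Step 7: flows [0->2,1->2] -> levels [9 9 10]
  -> period-2 cycle: step 7 state = step 5 state; never stabilizes
  -> state at step 30: (30-5) mod 2 = 1, same as step 6 -> [10 10 8]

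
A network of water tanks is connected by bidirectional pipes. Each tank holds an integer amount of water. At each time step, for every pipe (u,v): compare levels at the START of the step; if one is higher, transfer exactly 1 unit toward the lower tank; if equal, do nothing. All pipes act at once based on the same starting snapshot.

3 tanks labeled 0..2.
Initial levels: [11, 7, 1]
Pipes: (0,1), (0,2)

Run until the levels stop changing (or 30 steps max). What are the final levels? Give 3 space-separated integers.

Step 1: flows [0->1,0->2] -> levels [9 8 2]
Step 2: flows [0->1,0->2] -> levels [7 9 3]
Step 3: flows [1->0,0->2] -> levels [7 8 4]
Step 4: flows [1->0,0->2] -> levels [7 7 5]
Step 5: flows [0=1,0->2] -> levels [6 7 6]
Step 6: flows [1->0,0=2] -> levels [7 6 6]
Step 7: flows [0->1,0->2] -> levels [5 7 7]
Step 8: flows [1->0,2->0] -> levels [7 6 6]
  -> period-2 cycle: step 8 state = step 6 state; never stabilizes
  -> state at step 30: (30-6) mod 2 = 0, same as step 6 -> [7 6 6]

Answer: 7 6 6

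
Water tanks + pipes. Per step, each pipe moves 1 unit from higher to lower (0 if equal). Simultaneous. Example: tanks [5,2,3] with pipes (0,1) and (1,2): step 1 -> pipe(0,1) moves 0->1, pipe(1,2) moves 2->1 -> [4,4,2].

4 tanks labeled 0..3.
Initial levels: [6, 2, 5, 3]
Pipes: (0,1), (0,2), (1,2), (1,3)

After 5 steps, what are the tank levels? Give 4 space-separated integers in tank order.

Answer: 4 5 4 3

Derivation:
Step 1: flows [0->1,0->2,2->1,3->1] -> levels [4 5 5 2]
Step 2: flows [1->0,2->0,1=2,1->3] -> levels [6 3 4 3]
Step 3: flows [0->1,0->2,2->1,1=3] -> levels [4 5 4 3]
Step 4: flows [1->0,0=2,1->2,1->3] -> levels [5 2 5 4]
Step 5: flows [0->1,0=2,2->1,3->1] -> levels [4 5 4 3]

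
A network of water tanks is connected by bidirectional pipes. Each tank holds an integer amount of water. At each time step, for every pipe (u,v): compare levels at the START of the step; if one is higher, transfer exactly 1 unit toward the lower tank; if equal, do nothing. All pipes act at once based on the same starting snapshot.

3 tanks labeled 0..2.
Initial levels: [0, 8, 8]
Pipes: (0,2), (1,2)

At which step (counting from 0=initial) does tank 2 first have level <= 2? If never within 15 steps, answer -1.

Step 1: flows [2->0,1=2] -> levels [1 8 7]
Step 2: flows [2->0,1->2] -> levels [2 7 7]
Step 3: flows [2->0,1=2] -> levels [3 7 6]
Step 4: flows [2->0,1->2] -> levels [4 6 6]
Step 5: flows [2->0,1=2] -> levels [5 6 5]
Step 6: flows [0=2,1->2] -> levels [5 5 6]
Step 7: flows [2->0,2->1] -> levels [6 6 4]
Step 8: flows [0->2,1->2] -> levels [5 5 6]
  -> period-2 cycle (repeats step 6); tank 2 never drops to <=2
Tank 2 never reaches <=2 within 15 steps

Answer: -1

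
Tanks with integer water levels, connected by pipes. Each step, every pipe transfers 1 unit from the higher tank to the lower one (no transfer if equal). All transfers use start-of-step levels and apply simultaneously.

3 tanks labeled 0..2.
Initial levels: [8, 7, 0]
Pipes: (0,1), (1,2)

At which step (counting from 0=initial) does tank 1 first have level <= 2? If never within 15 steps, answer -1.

Step 1: flows [0->1,1->2] -> levels [7 7 1]
Step 2: flows [0=1,1->2] -> levels [7 6 2]
Step 3: flows [0->1,1->2] -> levels [6 6 3]
Step 4: flows [0=1,1->2] -> levels [6 5 4]
Step 5: flows [0->1,1->2] -> levels [5 5 5]
Step 6: flows [0=1,1=2] -> levels [5 5 5]
  -> stable; tank 1 stays at 5 > 2
Tank 1 never reaches <=2 within 15 steps

Answer: -1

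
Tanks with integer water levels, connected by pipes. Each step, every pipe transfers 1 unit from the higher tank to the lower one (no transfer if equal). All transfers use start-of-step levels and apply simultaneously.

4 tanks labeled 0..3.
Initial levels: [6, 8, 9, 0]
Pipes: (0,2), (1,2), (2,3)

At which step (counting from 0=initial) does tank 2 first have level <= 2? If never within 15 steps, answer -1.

Answer: -1

Derivation:
Step 1: flows [2->0,2->1,2->3] -> levels [7 9 6 1]
Step 2: flows [0->2,1->2,2->3] -> levels [6 8 7 2]
Step 3: flows [2->0,1->2,2->3] -> levels [7 7 6 3]
Step 4: flows [0->2,1->2,2->3] -> levels [6 6 7 4]
Step 5: flows [2->0,2->1,2->3] -> levels [7 7 4 5]
Step 6: flows [0->2,1->2,3->2] -> levels [6 6 7 4]
  -> period-2 cycle (repeats step 4); tank 2 never drops to <=2
Tank 2 never reaches <=2 within 15 steps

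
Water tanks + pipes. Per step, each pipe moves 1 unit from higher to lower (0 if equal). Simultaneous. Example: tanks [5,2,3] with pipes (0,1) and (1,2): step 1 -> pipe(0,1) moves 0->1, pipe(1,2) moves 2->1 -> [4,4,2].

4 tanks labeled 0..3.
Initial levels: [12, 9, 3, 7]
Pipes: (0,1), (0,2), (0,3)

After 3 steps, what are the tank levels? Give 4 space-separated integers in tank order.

Step 1: flows [0->1,0->2,0->3] -> levels [9 10 4 8]
Step 2: flows [1->0,0->2,0->3] -> levels [8 9 5 9]
Step 3: flows [1->0,0->2,3->0] -> levels [9 8 6 8]

Answer: 9 8 6 8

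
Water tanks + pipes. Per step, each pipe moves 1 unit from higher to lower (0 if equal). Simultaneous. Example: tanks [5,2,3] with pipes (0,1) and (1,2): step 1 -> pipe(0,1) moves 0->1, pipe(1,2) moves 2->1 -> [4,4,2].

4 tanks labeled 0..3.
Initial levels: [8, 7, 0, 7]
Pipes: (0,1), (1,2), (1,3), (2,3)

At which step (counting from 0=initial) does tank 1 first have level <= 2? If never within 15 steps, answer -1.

Answer: -1

Derivation:
Step 1: flows [0->1,1->2,1=3,3->2] -> levels [7 7 2 6]
Step 2: flows [0=1,1->2,1->3,3->2] -> levels [7 5 4 6]
Step 3: flows [0->1,1->2,3->1,3->2] -> levels [6 6 6 4]
Step 4: flows [0=1,1=2,1->3,2->3] -> levels [6 5 5 6]
Step 5: flows [0->1,1=2,3->1,3->2] -> levels [5 7 6 4]
Step 6: flows [1->0,1->2,1->3,2->3] -> levels [6 4 6 6]
Step 7: flows [0->1,2->1,3->1,2=3] -> levels [5 7 5 5]
Step 8: flows [1->0,1->2,1->3,2=3] -> levels [6 4 6 6]
  -> period-2 cycle (repeats step 6); tank 1 never drops to <=2
Tank 1 never reaches <=2 within 15 steps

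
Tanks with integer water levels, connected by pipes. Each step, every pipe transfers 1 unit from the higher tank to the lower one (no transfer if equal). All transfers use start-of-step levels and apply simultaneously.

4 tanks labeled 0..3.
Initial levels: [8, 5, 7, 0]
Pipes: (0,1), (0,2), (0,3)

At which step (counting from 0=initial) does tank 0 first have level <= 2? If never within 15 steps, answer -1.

Step 1: flows [0->1,0->2,0->3] -> levels [5 6 8 1]
Step 2: flows [1->0,2->0,0->3] -> levels [6 5 7 2]
Step 3: flows [0->1,2->0,0->3] -> levels [5 6 6 3]
Step 4: flows [1->0,2->0,0->3] -> levels [6 5 5 4]
Step 5: flows [0->1,0->2,0->3] -> levels [3 6 6 5]
Step 6: flows [1->0,2->0,3->0] -> levels [6 5 5 4]
  -> period-2 cycle (repeats step 4); tank 0 never drops to <=2
Tank 0 never reaches <=2 within 15 steps

Answer: -1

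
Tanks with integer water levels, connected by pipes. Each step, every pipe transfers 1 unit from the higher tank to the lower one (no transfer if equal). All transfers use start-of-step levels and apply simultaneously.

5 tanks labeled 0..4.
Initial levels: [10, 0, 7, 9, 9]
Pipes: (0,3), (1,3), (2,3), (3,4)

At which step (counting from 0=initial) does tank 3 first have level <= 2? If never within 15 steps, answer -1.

Answer: -1

Derivation:
Step 1: flows [0->3,3->1,3->2,3=4] -> levels [9 1 8 8 9]
Step 2: flows [0->3,3->1,2=3,4->3] -> levels [8 2 8 9 8]
Step 3: flows [3->0,3->1,3->2,3->4] -> levels [9 3 9 5 9]
Step 4: flows [0->3,3->1,2->3,4->3] -> levels [8 4 8 7 8]
Step 5: flows [0->3,3->1,2->3,4->3] -> levels [7 5 7 9 7]
Step 6: flows [3->0,3->1,3->2,3->4] -> levels [8 6 8 5 8]
Step 7: flows [0->3,1->3,2->3,4->3] -> levels [7 5 7 9 7]
  -> period-2 cycle (repeats step 5); tank 3 never drops to <=2
Tank 3 never reaches <=2 within 15 steps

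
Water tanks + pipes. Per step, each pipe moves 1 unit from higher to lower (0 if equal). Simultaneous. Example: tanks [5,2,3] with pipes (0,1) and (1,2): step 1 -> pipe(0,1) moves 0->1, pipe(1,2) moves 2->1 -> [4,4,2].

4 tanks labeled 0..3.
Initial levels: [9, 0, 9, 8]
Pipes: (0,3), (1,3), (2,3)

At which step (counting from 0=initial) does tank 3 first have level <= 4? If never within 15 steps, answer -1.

Step 1: flows [0->3,3->1,2->3] -> levels [8 1 8 9]
Step 2: flows [3->0,3->1,3->2] -> levels [9 2 9 6]
Step 3: flows [0->3,3->1,2->3] -> levels [8 3 8 7]
Step 4: flows [0->3,3->1,2->3] -> levels [7 4 7 8]
Step 5: flows [3->0,3->1,3->2] -> levels [8 5 8 5]
Step 6: flows [0->3,1=3,2->3] -> levels [7 5 7 7]
Step 7: flows [0=3,3->1,2=3] -> levels [7 6 7 6]
Step 8: flows [0->3,1=3,2->3] -> levels [6 6 6 8]
Step 9: flows [3->0,3->1,3->2] -> levels [7 7 7 5]
Step 10: flows [0->3,1->3,2->3] -> levels [6 6 6 8]
  -> period-2 cycle (repeats step 8); tank 3 never drops to <=4
Tank 3 never reaches <=4 within 15 steps

Answer: -1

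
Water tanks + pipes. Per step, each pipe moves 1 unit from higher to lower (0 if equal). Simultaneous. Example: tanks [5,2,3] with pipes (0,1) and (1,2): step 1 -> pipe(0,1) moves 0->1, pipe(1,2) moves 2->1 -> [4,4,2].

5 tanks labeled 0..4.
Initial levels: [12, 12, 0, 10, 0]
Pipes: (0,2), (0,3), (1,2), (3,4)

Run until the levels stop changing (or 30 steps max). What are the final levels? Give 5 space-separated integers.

Answer: 6 7 8 7 6

Derivation:
Step 1: flows [0->2,0->3,1->2,3->4] -> levels [10 11 2 10 1]
Step 2: flows [0->2,0=3,1->2,3->4] -> levels [9 10 4 9 2]
Step 3: flows [0->2,0=3,1->2,3->4] -> levels [8 9 6 8 3]
Step 4: flows [0->2,0=3,1->2,3->4] -> levels [7 8 8 7 4]
Step 5: flows [2->0,0=3,1=2,3->4] -> levels [8 8 7 6 5]
Step 6: flows [0->2,0->3,1->2,3->4] -> levels [6 7 9 6 6]
Step 7: flows [2->0,0=3,2->1,3=4] -> levels [7 8 7 6 6]
Step 8: flows [0=2,0->3,1->2,3=4] -> levels [6 7 8 7 6]
Step 9: flows [2->0,3->0,2->1,3->4] -> levels [8 8 6 5 7]
Step 10: flows [0->2,0->3,1->2,4->3] -> levels [6 7 8 7 6]
  -> period-2 cycle: step 10 state = step 8 state; never stabilizes
  -> state at step 30: (30-8) mod 2 = 0, same as step 8 -> [6 7 8 7 6]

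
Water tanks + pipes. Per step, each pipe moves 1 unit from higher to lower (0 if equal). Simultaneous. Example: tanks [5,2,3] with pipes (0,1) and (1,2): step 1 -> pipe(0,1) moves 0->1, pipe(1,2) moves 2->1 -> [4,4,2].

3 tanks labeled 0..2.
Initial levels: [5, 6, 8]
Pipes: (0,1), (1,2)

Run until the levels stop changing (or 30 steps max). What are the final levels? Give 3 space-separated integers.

Answer: 6 7 6

Derivation:
Step 1: flows [1->0,2->1] -> levels [6 6 7]
Step 2: flows [0=1,2->1] -> levels [6 7 6]
Step 3: flows [1->0,1->2] -> levels [7 5 7]
Step 4: flows [0->1,2->1] -> levels [6 7 6]
  -> period-2 cycle: step 4 state = step 2 state; never stabilizes
  -> state at step 30: (30-2) mod 2 = 0, same as step 2 -> [6 7 6]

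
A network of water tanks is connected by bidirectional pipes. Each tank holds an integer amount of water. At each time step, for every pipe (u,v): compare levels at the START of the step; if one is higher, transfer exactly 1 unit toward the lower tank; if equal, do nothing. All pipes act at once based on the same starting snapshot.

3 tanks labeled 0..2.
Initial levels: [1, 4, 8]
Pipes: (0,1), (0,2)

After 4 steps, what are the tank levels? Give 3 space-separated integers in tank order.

Step 1: flows [1->0,2->0] -> levels [3 3 7]
Step 2: flows [0=1,2->0] -> levels [4 3 6]
Step 3: flows [0->1,2->0] -> levels [4 4 5]
Step 4: flows [0=1,2->0] -> levels [5 4 4]

Answer: 5 4 4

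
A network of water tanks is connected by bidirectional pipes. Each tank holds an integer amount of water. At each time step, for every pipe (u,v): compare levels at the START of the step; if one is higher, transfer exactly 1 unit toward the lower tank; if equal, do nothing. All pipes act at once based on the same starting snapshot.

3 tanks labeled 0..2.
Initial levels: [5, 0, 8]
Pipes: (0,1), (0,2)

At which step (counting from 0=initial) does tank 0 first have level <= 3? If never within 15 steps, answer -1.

Answer: 6

Derivation:
Step 1: flows [0->1,2->0] -> levels [5 1 7]
Step 2: flows [0->1,2->0] -> levels [5 2 6]
Step 3: flows [0->1,2->0] -> levels [5 3 5]
Step 4: flows [0->1,0=2] -> levels [4 4 5]
Step 5: flows [0=1,2->0] -> levels [5 4 4]
Step 6: flows [0->1,0->2] -> levels [3 5 5]
Tank 0 first reaches <=3 at step 6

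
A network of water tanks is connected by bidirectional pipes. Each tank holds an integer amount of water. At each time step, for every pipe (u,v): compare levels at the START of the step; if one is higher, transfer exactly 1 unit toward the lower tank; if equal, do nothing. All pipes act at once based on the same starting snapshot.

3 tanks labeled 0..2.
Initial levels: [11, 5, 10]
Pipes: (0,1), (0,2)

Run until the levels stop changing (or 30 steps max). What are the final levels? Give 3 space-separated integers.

Step 1: flows [0->1,0->2] -> levels [9 6 11]
Step 2: flows [0->1,2->0] -> levels [9 7 10]
Step 3: flows [0->1,2->0] -> levels [9 8 9]
Step 4: flows [0->1,0=2] -> levels [8 9 9]
Step 5: flows [1->0,2->0] -> levels [10 8 8]
Step 6: flows [0->1,0->2] -> levels [8 9 9]
  -> period-2 cycle: step 6 state = step 4 state; never stabilizes
  -> state at step 30: (30-4) mod 2 = 0, same as step 4 -> [8 9 9]

Answer: 8 9 9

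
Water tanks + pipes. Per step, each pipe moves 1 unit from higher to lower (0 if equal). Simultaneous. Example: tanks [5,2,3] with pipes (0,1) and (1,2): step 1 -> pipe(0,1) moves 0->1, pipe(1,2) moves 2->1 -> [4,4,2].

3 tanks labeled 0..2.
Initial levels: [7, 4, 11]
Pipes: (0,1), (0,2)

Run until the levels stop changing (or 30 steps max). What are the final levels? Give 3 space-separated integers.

Answer: 8 7 7

Derivation:
Step 1: flows [0->1,2->0] -> levels [7 5 10]
Step 2: flows [0->1,2->0] -> levels [7 6 9]
Step 3: flows [0->1,2->0] -> levels [7 7 8]
Step 4: flows [0=1,2->0] -> levels [8 7 7]
Step 5: flows [0->1,0->2] -> levels [6 8 8]
Step 6: flows [1->0,2->0] -> levels [8 7 7]
  -> period-2 cycle: step 6 state = step 4 state; never stabilizes
  -> state at step 30: (30-4) mod 2 = 0, same as step 4 -> [8 7 7]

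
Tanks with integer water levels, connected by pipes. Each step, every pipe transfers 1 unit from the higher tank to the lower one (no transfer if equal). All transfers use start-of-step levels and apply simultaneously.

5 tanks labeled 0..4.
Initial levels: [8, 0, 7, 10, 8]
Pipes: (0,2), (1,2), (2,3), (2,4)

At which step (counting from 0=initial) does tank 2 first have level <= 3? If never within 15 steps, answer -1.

Answer: -1

Derivation:
Step 1: flows [0->2,2->1,3->2,4->2] -> levels [7 1 9 9 7]
Step 2: flows [2->0,2->1,2=3,2->4] -> levels [8 2 6 9 8]
Step 3: flows [0->2,2->1,3->2,4->2] -> levels [7 3 8 8 7]
Step 4: flows [2->0,2->1,2=3,2->4] -> levels [8 4 5 8 8]
Step 5: flows [0->2,2->1,3->2,4->2] -> levels [7 5 7 7 7]
Step 6: flows [0=2,2->1,2=3,2=4] -> levels [7 6 6 7 7]
Step 7: flows [0->2,1=2,3->2,4->2] -> levels [6 6 9 6 6]
Step 8: flows [2->0,2->1,2->3,2->4] -> levels [7 7 5 7 7]
Step 9: flows [0->2,1->2,3->2,4->2] -> levels [6 6 9 6 6]
  -> period-2 cycle (repeats step 7); tank 2 never drops to <=3
Tank 2 never reaches <=3 within 15 steps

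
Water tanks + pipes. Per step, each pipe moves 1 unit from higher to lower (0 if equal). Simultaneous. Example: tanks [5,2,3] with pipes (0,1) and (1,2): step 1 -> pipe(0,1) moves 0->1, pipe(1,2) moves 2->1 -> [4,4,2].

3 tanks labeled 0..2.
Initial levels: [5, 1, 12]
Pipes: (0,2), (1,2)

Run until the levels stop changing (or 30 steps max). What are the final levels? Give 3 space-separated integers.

Step 1: flows [2->0,2->1] -> levels [6 2 10]
Step 2: flows [2->0,2->1] -> levels [7 3 8]
Step 3: flows [2->0,2->1] -> levels [8 4 6]
Step 4: flows [0->2,2->1] -> levels [7 5 6]
Step 5: flows [0->2,2->1] -> levels [6 6 6]
Step 6: flows [0=2,1=2] -> levels [6 6 6]
  -> stable (no change)

Answer: 6 6 6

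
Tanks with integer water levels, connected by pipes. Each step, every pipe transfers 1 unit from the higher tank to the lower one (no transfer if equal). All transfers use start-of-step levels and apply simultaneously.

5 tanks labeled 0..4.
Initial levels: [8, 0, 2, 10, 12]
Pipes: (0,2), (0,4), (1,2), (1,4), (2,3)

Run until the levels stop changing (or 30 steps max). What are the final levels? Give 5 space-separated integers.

Step 1: flows [0->2,4->0,2->1,4->1,3->2] -> levels [8 2 3 9 10]
Step 2: flows [0->2,4->0,2->1,4->1,3->2] -> levels [8 4 4 8 8]
Step 3: flows [0->2,0=4,1=2,4->1,3->2] -> levels [7 5 6 7 7]
Step 4: flows [0->2,0=4,2->1,4->1,3->2] -> levels [6 7 7 6 6]
Step 5: flows [2->0,0=4,1=2,1->4,2->3] -> levels [7 6 5 7 7]
Step 6: flows [0->2,0=4,1->2,4->1,3->2] -> levels [6 6 8 6 6]
Step 7: flows [2->0,0=4,2->1,1=4,2->3] -> levels [7 7 5 7 6]
Step 8: flows [0->2,0->4,1->2,1->4,3->2] -> levels [5 5 8 6 8]
Step 9: flows [2->0,4->0,2->1,4->1,2->3] -> levels [7 7 5 7 6]
  -> period-2 cycle: step 9 state = step 7 state; never stabilizes
  -> state at step 30: (30-7) mod 2 = 1, same as step 8 -> [5 5 8 6 8]

Answer: 5 5 8 6 8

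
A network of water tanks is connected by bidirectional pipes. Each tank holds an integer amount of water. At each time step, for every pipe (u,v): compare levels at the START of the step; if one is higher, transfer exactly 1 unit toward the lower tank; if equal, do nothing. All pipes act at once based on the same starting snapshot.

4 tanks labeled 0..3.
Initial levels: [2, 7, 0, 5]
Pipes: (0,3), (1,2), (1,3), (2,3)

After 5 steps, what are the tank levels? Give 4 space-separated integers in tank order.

Answer: 3 3 3 5

Derivation:
Step 1: flows [3->0,1->2,1->3,3->2] -> levels [3 5 2 4]
Step 2: flows [3->0,1->2,1->3,3->2] -> levels [4 3 4 3]
Step 3: flows [0->3,2->1,1=3,2->3] -> levels [3 4 2 5]
Step 4: flows [3->0,1->2,3->1,3->2] -> levels [4 4 4 2]
Step 5: flows [0->3,1=2,1->3,2->3] -> levels [3 3 3 5]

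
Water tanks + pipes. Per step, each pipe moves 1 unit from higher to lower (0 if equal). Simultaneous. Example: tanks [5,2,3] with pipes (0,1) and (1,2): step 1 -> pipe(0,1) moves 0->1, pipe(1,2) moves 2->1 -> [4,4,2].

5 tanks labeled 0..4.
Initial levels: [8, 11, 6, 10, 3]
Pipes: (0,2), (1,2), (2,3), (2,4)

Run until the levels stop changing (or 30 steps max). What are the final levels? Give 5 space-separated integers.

Answer: 8 8 6 8 8

Derivation:
Step 1: flows [0->2,1->2,3->2,2->4] -> levels [7 10 8 9 4]
Step 2: flows [2->0,1->2,3->2,2->4] -> levels [8 9 8 8 5]
Step 3: flows [0=2,1->2,2=3,2->4] -> levels [8 8 8 8 6]
Step 4: flows [0=2,1=2,2=3,2->4] -> levels [8 8 7 8 7]
Step 5: flows [0->2,1->2,3->2,2=4] -> levels [7 7 10 7 7]
Step 6: flows [2->0,2->1,2->3,2->4] -> levels [8 8 6 8 8]
Step 7: flows [0->2,1->2,3->2,4->2] -> levels [7 7 10 7 7]
  -> period-2 cycle: step 7 state = step 5 state; never stabilizes
  -> state at step 30: (30-5) mod 2 = 1, same as step 6 -> [8 8 6 8 8]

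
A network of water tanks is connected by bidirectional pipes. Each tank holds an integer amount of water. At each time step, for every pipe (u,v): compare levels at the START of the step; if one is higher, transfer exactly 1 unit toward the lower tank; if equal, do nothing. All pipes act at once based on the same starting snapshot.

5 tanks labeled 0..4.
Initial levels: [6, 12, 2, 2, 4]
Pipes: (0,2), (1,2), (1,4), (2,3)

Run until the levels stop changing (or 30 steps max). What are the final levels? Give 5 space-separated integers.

Step 1: flows [0->2,1->2,1->4,2=3] -> levels [5 10 4 2 5]
Step 2: flows [0->2,1->2,1->4,2->3] -> levels [4 8 5 3 6]
Step 3: flows [2->0,1->2,1->4,2->3] -> levels [5 6 4 4 7]
Step 4: flows [0->2,1->2,4->1,2=3] -> levels [4 6 6 4 6]
Step 5: flows [2->0,1=2,1=4,2->3] -> levels [5 6 4 5 6]
Step 6: flows [0->2,1->2,1=4,3->2] -> levels [4 5 7 4 6]
Step 7: flows [2->0,2->1,4->1,2->3] -> levels [5 7 4 5 5]
Step 8: flows [0->2,1->2,1->4,3->2] -> levels [4 5 7 4 6]
  -> period-2 cycle: step 8 state = step 6 state; never stabilizes
  -> state at step 30: (30-6) mod 2 = 0, same as step 6 -> [4 5 7 4 6]

Answer: 4 5 7 4 6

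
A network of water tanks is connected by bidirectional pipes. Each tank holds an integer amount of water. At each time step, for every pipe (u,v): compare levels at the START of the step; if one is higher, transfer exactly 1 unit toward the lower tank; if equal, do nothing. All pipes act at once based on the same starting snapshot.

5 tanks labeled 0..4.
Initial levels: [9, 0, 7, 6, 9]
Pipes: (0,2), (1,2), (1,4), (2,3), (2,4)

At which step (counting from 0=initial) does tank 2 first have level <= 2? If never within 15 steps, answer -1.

Step 1: flows [0->2,2->1,4->1,2->3,4->2] -> levels [8 2 7 7 7]
Step 2: flows [0->2,2->1,4->1,2=3,2=4] -> levels [7 4 7 7 6]
Step 3: flows [0=2,2->1,4->1,2=3,2->4] -> levels [7 6 5 7 6]
Step 4: flows [0->2,1->2,1=4,3->2,4->2] -> levels [6 5 9 6 5]
Step 5: flows [2->0,2->1,1=4,2->3,2->4] -> levels [7 6 5 7 6]
  -> period-2 cycle (repeats step 3); tank 2 never drops to <=2
Tank 2 never reaches <=2 within 15 steps

Answer: -1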